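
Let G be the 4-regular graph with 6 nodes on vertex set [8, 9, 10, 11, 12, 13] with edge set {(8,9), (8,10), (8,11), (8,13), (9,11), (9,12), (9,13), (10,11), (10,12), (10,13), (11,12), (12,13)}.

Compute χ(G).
Clique number ω(G) = 3 (lower bound: χ ≥ ω).
The clique on [8, 9, 11] has size 3, forcing χ ≥ 3, and the coloring below uses 3 colors, so χ(G) = 3.
A valid 3-coloring: color 1: [9, 10]; color 2: [8, 12]; color 3: [11, 13].

χ(G) = 3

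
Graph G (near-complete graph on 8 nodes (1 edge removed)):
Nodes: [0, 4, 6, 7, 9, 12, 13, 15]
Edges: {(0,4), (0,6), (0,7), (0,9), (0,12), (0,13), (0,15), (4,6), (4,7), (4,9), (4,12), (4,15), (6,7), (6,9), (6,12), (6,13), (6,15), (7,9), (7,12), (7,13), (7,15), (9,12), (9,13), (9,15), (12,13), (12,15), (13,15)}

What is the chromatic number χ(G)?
Clique number ω(G) = 7 (lower bound: χ ≥ ω).
The clique on [0, 4, 6, 7, 9, 12, 15] has size 7, forcing χ ≥ 7, and the coloring below uses 7 colors, so χ(G) = 7.
A valid 7-coloring: color 1: [15]; color 2: [12]; color 3: [0]; color 4: [7]; color 5: [9]; color 6: [6]; color 7: [4, 13].

χ(G) = 7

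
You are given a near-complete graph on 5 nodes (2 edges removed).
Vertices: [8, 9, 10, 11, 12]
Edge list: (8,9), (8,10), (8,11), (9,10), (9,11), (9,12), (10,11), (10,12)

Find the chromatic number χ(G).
Clique number ω(G) = 4 (lower bound: χ ≥ ω).
The clique on [8, 9, 10, 11] has size 4, forcing χ ≥ 4, and the coloring below uses 4 colors, so χ(G) = 4.
A valid 4-coloring: color 1: [10]; color 2: [9]; color 3: [8, 12]; color 4: [11].

χ(G) = 4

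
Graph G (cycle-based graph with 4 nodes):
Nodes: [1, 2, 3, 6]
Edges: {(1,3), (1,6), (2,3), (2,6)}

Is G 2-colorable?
Yes, G is 2-colorable

A valid 2-coloring: color 1: [3, 6]; color 2: [1, 2].
(χ(G) = 2 ≤ 2.)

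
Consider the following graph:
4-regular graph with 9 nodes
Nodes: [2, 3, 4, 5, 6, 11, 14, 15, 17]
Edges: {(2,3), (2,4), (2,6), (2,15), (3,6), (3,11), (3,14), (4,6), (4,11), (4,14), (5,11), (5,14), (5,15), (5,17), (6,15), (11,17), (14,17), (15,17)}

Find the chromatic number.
χ(G) = 4

Clique number ω(G) = 3 (lower bound: χ ≥ ω).
Suppose a proper 3-coloring c exists. The clique [2, 3, 6] takes 3 distinct colors; by symmetry let c(2) = 1, c(3) = 2, c(6) = 3.
- Vertex 4: neighbors [2, 6] already have colors [1, 3] ⇒ c(4) = 2.
- Vertex 15: neighbors [2, 6] already have colors [1, 3] ⇒ c(15) = 2.
- Vertex 5: neighbors [15] already have colors [2]; try each remaining color.
- Case c(5) = 1:
  - Vertex 17: neighbors [5, 15] already have colors [1, 2] ⇒ c(17) = 3.
  - Vertex 11: neighbors [5, 3, 17] already have colors [1, 2, 3] — all 3 colors blocked. Contradiction.
- Case c(5) = 3:
  - Vertex 17: neighbors [15, 5] already have colors [2, 3] ⇒ c(17) = 1.
  - Vertex 11: neighbors [17, 3, 5] already have colors [1, 2, 3] — all 3 colors blocked. Contradiction.
Every case ends in a contradiction, so G has no proper 3-coloring (χ ≥ 4).
The coloring below uses 4 colors, so χ(G) = 4.
A valid 4-coloring: color 1: [3, 4, 17]; color 2: [11, 14, 15]; color 3: [2, 5]; color 4: [6].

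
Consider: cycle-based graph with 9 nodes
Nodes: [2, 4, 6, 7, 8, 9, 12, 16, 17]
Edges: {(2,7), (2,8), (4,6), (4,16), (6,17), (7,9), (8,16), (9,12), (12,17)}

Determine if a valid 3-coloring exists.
A valid 3-coloring: color 1: [4, 7, 8, 12]; color 2: [2, 6, 9, 16]; color 3: [17].
(χ(G) = 3 ≤ 3.)

Yes, G is 3-colorable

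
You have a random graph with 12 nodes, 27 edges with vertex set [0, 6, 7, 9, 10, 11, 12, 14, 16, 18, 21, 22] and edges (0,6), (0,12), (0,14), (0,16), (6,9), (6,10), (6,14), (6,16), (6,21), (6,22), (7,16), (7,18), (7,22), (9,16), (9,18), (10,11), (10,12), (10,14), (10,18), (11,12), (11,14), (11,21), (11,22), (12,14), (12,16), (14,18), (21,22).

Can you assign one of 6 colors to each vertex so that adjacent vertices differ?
Yes, G is 6-colorable

A valid 6-coloring: color 1: [6, 11, 18]; color 2: [14, 16, 22]; color 3: [0, 7, 9, 10, 21]; color 4: [12].
(χ(G) = 4 ≤ 6.)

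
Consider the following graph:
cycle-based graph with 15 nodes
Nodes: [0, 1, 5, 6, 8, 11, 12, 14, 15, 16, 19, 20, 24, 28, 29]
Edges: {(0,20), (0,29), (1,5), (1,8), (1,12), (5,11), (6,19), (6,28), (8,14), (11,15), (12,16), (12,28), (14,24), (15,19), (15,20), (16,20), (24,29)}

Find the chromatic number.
Clique number ω(G) = 2 (lower bound: χ ≥ ω).
Odd cycle [14, 24, 29, 0, 20, 16, 12, 1, 8] needs 3 colors (χ ≥ 3).
The coloring below uses 3 colors, so χ(G) = 3.
A valid 3-coloring: color 1: [1, 11, 14, 19, 20, 28, 29]; color 2: [0, 5, 6, 8, 12, 15, 24]; color 3: [16].

χ(G) = 3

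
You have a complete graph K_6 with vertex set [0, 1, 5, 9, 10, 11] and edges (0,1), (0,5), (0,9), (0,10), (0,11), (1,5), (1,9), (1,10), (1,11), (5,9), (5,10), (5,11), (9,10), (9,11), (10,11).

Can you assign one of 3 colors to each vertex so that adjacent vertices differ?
No, G is not 3-colorable

The clique on vertices [0, 1, 5, 9, 10, 11] has size 6 > 3, so it alone needs 6 colors.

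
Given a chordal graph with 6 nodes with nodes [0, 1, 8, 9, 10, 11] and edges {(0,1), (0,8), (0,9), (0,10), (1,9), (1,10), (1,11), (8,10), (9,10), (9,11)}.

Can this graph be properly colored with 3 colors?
No, G is not 3-colorable

The clique on vertices [0, 1, 9, 10] has size 4 > 3, so it alone needs 4 colors.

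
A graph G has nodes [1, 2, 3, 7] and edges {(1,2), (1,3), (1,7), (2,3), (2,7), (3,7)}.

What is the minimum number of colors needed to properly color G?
Clique number ω(G) = 4 (lower bound: χ ≥ ω).
The clique on [1, 2, 3, 7] has size 4, forcing χ ≥ 4, and the coloring below uses 4 colors, so χ(G) = 4.
A valid 4-coloring: color 1: [1]; color 2: [3]; color 3: [2]; color 4: [7].

χ(G) = 4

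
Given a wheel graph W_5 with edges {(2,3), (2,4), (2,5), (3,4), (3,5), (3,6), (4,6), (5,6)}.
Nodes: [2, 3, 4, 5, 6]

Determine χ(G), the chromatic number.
Clique number ω(G) = 3 (lower bound: χ ≥ ω).
The clique on [2, 3, 4] has size 3, forcing χ ≥ 3, and the coloring below uses 3 colors, so χ(G) = 3.
A valid 3-coloring: color 1: [3]; color 2: [2, 6]; color 3: [4, 5].

χ(G) = 3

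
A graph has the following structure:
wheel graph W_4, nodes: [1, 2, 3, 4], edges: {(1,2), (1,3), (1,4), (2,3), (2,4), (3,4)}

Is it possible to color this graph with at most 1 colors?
No, G is not 1-colorable

The clique on vertices [1, 2, 3, 4] has size 4 > 1, so it alone needs 4 colors.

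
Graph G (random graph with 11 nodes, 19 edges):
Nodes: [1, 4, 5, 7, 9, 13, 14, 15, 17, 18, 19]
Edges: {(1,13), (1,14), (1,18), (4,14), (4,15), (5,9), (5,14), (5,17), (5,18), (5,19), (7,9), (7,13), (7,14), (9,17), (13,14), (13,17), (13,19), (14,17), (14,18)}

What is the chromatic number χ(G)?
Clique number ω(G) = 3 (lower bound: χ ≥ ω).
Odd cycle [18, 5, 17, 13, 1] needs 3 colors (χ ≥ 3).
Vertex 14 is adjacent to every vertex of [1, 5, 13, 17, 18], which already need 3 colors among themselves, so 14 needs a new color (χ ≥ 4).
The coloring below uses 4 colors, so χ(G) = 4.
A valid 4-coloring: color 1: [9, 14, 15, 19]; color 2: [4, 5, 13]; color 3: [7, 17, 18]; color 4: [1].

χ(G) = 4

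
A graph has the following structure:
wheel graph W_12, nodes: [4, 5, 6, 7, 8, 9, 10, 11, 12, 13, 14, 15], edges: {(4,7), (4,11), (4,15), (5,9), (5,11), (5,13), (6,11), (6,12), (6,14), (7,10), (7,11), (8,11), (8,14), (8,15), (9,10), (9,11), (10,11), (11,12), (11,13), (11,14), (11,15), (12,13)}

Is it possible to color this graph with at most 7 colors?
Yes, G is 7-colorable

A valid 7-coloring: color 1: [11]; color 2: [4, 6, 8, 10, 13]; color 3: [5, 7, 12, 14, 15]; color 4: [9].
(χ(G) = 4 ≤ 7.)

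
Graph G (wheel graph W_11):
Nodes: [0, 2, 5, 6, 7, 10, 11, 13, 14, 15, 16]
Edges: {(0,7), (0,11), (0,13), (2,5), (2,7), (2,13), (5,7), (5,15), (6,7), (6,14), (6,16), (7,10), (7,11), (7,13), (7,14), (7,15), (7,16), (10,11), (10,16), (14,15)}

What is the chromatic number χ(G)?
χ(G) = 3

Clique number ω(G) = 3 (lower bound: χ ≥ ω).
The clique on [0, 7, 11] has size 3, forcing χ ≥ 3, and the coloring below uses 3 colors, so χ(G) = 3.
A valid 3-coloring: color 1: [7]; color 2: [0, 2, 6, 10, 15]; color 3: [5, 11, 13, 14, 16].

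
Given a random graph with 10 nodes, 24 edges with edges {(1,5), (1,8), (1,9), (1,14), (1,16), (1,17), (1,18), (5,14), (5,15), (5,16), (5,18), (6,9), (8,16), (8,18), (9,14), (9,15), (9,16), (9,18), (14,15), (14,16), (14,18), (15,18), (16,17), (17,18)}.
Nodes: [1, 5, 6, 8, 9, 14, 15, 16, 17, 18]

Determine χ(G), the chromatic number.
Clique number ω(G) = 4 (lower bound: χ ≥ ω).
The clique on [1, 9, 14, 16] has size 4, forcing χ ≥ 4, and the coloring below uses 4 colors, so χ(G) = 4.
A valid 4-coloring: color 1: [1, 6, 15]; color 2: [16, 18]; color 3: [5, 8, 9, 17]; color 4: [14].

χ(G) = 4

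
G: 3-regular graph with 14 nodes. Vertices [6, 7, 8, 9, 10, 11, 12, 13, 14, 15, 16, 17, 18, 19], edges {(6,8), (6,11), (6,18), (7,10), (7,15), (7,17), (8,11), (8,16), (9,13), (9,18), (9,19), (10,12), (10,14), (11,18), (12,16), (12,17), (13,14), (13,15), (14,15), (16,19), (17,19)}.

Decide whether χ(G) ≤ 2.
The clique on vertices [6, 8, 11] has size 3 > 2, so it alone needs 3 colors.

No, G is not 2-colorable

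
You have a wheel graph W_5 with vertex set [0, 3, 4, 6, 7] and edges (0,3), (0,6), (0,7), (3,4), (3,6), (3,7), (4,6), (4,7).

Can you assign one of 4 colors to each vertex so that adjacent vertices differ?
Yes, G is 4-colorable

A valid 4-coloring: color 1: [3]; color 2: [6, 7]; color 3: [0, 4].
(χ(G) = 3 ≤ 4.)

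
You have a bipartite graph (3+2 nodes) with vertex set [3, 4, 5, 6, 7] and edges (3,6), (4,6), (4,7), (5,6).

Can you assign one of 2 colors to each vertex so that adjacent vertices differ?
A valid 2-coloring: color 1: [6, 7]; color 2: [3, 4, 5].
(χ(G) = 2 ≤ 2.)

Yes, G is 2-colorable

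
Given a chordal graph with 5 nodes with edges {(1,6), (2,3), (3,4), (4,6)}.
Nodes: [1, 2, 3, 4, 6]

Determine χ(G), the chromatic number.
χ(G) = 2

Clique number ω(G) = 2 (lower bound: χ ≥ ω).
The graph is bipartite (no odd cycle), so 2 colors suffice: χ(G) = 2.
A valid 2-coloring: color 1: [1, 2, 4]; color 2: [3, 6].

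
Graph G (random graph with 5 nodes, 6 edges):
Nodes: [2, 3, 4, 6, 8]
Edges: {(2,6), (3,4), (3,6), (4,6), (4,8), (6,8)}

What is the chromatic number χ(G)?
Clique number ω(G) = 3 (lower bound: χ ≥ ω).
The clique on [4, 6, 8] has size 3, forcing χ ≥ 3, and the coloring below uses 3 colors, so χ(G) = 3.
A valid 3-coloring: color 1: [6]; color 2: [2, 4]; color 3: [3, 8].

χ(G) = 3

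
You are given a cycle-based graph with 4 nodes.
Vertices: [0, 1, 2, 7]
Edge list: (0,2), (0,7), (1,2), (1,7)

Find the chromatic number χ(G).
χ(G) = 2

Clique number ω(G) = 2 (lower bound: χ ≥ ω).
The graph is bipartite (no odd cycle), so 2 colors suffice: χ(G) = 2.
A valid 2-coloring: color 1: [2, 7]; color 2: [0, 1].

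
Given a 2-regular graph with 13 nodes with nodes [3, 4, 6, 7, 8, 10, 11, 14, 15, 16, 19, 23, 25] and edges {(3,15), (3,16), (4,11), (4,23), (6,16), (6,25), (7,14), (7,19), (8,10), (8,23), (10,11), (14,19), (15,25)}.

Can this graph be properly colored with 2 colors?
No, G is not 2-colorable

The clique on vertices [7, 14, 19] has size 3 > 2, so it alone needs 3 colors.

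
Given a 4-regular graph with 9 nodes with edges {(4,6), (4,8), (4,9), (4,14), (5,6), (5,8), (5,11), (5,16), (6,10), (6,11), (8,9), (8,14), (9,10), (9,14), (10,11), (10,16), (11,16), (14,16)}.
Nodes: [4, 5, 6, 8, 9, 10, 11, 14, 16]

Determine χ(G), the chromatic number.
χ(G) = 4

Clique number ω(G) = 4 (lower bound: χ ≥ ω).
The clique on [4, 8, 9, 14] has size 4, forcing χ ≥ 4, and the coloring below uses 4 colors, so χ(G) = 4.
A valid 4-coloring: color 1: [6, 9, 16]; color 2: [5, 10, 14]; color 3: [8, 11]; color 4: [4].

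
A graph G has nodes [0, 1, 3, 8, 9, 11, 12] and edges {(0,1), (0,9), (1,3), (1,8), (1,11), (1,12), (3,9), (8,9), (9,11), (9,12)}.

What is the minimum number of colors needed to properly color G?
χ(G) = 2

Clique number ω(G) = 2 (lower bound: χ ≥ ω).
The graph is bipartite (no odd cycle), so 2 colors suffice: χ(G) = 2.
A valid 2-coloring: color 1: [1, 9]; color 2: [0, 3, 8, 11, 12].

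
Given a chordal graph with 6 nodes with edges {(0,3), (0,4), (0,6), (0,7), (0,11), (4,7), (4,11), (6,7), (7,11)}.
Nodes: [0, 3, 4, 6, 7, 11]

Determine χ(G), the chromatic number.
χ(G) = 4

Clique number ω(G) = 4 (lower bound: χ ≥ ω).
The clique on [0, 4, 7, 11] has size 4, forcing χ ≥ 4, and the coloring below uses 4 colors, so χ(G) = 4.
A valid 4-coloring: color 1: [0]; color 2: [3, 7]; color 3: [6, 11]; color 4: [4].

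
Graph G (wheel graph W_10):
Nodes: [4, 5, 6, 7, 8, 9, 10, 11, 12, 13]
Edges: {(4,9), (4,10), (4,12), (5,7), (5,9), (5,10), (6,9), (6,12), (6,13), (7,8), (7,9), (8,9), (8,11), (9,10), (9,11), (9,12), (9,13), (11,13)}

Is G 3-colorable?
Odd cycle [8, 7, 5, 10, 4, 12, 6, 13, 11] needs 3 colors (χ ≥ 3).
Vertex 9 is adjacent to every vertex of [4, 5, 6, 7, 8, 10, 11, 12, 13], which already need 3 colors among themselves, so 9 needs a new color (χ ≥ 4).
Hence χ(G) ≥ 4 > 3, so no proper 3-coloring exists.

No, G is not 3-colorable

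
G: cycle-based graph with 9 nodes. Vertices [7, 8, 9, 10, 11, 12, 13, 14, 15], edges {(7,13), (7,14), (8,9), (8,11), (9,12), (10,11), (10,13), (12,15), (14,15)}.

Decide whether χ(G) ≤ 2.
No, G is not 2-colorable

Odd cycle [9, 12, 15, 14, 7, 13, 10, 11, 8] needs 3 colors (χ ≥ 3).
Hence χ(G) ≥ 3 > 2, so no proper 2-coloring exists.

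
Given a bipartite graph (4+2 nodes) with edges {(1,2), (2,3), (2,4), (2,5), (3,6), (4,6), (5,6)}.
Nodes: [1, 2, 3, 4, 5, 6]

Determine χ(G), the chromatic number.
Clique number ω(G) = 2 (lower bound: χ ≥ ω).
The graph is bipartite (no odd cycle), so 2 colors suffice: χ(G) = 2.
A valid 2-coloring: color 1: [2, 6]; color 2: [1, 3, 4, 5].

χ(G) = 2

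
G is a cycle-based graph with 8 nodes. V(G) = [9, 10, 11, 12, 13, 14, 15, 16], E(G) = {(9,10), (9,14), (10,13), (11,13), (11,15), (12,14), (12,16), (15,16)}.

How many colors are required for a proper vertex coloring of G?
χ(G) = 2

Clique number ω(G) = 2 (lower bound: χ ≥ ω).
The graph is bipartite (no odd cycle), so 2 colors suffice: χ(G) = 2.
A valid 2-coloring: color 1: [10, 11, 14, 16]; color 2: [9, 12, 13, 15].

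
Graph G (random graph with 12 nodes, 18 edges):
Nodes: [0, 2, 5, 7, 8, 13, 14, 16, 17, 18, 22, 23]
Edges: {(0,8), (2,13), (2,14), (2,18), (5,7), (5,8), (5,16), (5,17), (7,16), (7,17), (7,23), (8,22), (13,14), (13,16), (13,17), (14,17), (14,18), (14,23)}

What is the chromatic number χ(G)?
Clique number ω(G) = 3 (lower bound: χ ≥ ω).
The clique on [5, 7, 16] has size 3, forcing χ ≥ 3, and the coloring below uses 3 colors, so χ(G) = 3.
A valid 3-coloring: color 1: [0, 5, 14, 22]; color 2: [2, 8, 16, 17, 23]; color 3: [7, 13, 18].

χ(G) = 3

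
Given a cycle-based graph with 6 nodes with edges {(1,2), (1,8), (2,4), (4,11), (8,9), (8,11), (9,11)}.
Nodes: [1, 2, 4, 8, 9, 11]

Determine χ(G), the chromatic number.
Clique number ω(G) = 3 (lower bound: χ ≥ ω).
The clique on [8, 9, 11] has size 3, forcing χ ≥ 3, and the coloring below uses 3 colors, so χ(G) = 3.
A valid 3-coloring: color 1: [4, 8]; color 2: [2, 11]; color 3: [1, 9].

χ(G) = 3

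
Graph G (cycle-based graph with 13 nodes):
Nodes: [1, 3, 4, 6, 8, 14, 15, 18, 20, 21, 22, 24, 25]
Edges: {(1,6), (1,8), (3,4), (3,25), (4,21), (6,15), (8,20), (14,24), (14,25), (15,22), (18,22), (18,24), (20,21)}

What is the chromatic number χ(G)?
Clique number ω(G) = 2 (lower bound: χ ≥ ω).
Odd cycle [14, 24, 18, 22, 15, 6, 1, 8, 20, 21, 4, 3, 25] needs 3 colors (χ ≥ 3).
The coloring below uses 3 colors, so χ(G) = 3.
A valid 3-coloring: color 1: [1, 3, 14, 15, 18, 20]; color 2: [6, 8, 21, 22, 24, 25]; color 3: [4].

χ(G) = 3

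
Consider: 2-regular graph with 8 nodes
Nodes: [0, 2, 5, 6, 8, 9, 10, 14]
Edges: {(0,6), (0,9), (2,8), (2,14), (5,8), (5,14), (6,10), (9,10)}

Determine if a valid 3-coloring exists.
Yes, G is 3-colorable

A valid 3-coloring: color 1: [2, 5, 6, 9]; color 2: [0, 8, 10, 14].
(χ(G) = 2 ≤ 3.)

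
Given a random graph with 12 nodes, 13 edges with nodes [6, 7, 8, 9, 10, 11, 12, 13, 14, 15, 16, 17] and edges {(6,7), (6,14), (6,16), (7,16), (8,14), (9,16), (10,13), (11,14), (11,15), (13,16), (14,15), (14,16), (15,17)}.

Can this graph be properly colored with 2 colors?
The clique on vertices [6, 7, 16] has size 3 > 2, so it alone needs 3 colors.

No, G is not 2-colorable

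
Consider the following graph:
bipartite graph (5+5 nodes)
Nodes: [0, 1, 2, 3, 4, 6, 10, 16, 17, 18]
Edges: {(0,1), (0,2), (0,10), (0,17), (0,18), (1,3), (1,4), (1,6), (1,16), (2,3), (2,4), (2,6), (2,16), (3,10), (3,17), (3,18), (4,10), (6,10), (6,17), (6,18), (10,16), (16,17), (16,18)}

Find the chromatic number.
χ(G) = 2

Clique number ω(G) = 2 (lower bound: χ ≥ ω).
The graph is bipartite (no odd cycle), so 2 colors suffice: χ(G) = 2.
A valid 2-coloring: color 1: [1, 2, 10, 17, 18]; color 2: [0, 3, 4, 6, 16].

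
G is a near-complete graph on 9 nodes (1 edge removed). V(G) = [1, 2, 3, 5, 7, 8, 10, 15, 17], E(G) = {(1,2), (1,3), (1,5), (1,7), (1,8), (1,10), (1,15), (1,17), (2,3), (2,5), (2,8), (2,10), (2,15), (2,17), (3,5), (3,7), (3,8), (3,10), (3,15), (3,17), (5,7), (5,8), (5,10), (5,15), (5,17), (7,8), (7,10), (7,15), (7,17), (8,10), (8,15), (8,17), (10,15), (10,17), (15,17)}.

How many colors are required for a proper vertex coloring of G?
χ(G) = 8

Clique number ω(G) = 8 (lower bound: χ ≥ ω).
The clique on [1, 2, 3, 5, 8, 10, 15, 17] has size 8, forcing χ ≥ 8, and the coloring below uses 8 colors, so χ(G) = 8.
A valid 8-coloring: color 1: [8]; color 2: [10]; color 3: [5]; color 4: [1]; color 5: [15]; color 6: [3]; color 7: [17]; color 8: [2, 7].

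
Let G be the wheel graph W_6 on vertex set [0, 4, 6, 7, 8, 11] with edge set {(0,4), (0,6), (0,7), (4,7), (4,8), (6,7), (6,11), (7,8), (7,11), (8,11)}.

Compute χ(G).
χ(G) = 4

Clique number ω(G) = 3 (lower bound: χ ≥ ω).
Odd cycle [6, 11, 8, 4, 0] needs 3 colors (χ ≥ 3).
Vertex 7 is adjacent to every vertex of [0, 4, 6, 8, 11], which already need 3 colors among themselves, so 7 needs a new color (χ ≥ 4).
The coloring below uses 4 colors, so χ(G) = 4.
A valid 4-coloring: color 1: [7]; color 2: [4, 6]; color 3: [0, 11]; color 4: [8].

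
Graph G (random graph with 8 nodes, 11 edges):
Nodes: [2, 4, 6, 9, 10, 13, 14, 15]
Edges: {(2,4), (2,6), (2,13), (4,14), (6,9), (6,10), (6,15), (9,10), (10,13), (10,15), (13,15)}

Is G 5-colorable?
A valid 5-coloring: color 1: [2, 10, 14]; color 2: [4, 6, 13]; color 3: [9, 15].
(χ(G) = 3 ≤ 5.)

Yes, G is 5-colorable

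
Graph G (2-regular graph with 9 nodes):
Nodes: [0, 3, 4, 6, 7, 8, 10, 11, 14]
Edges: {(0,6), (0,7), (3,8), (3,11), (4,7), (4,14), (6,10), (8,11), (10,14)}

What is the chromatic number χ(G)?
χ(G) = 3

Clique number ω(G) = 3 (lower bound: χ ≥ ω).
The clique on [3, 8, 11] has size 3, forcing χ ≥ 3, and the coloring below uses 3 colors, so χ(G) = 3.
A valid 3-coloring: color 1: [0, 3, 4, 10]; color 2: [6, 7, 11, 14]; color 3: [8].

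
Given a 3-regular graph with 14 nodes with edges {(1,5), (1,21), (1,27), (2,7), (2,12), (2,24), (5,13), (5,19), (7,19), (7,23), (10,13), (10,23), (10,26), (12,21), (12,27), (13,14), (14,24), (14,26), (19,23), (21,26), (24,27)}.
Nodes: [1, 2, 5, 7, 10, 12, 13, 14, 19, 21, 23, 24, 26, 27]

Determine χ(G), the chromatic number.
χ(G) = 3

Clique number ω(G) = 3 (lower bound: χ ≥ ω).
The clique on [7, 19, 23] has size 3, forcing χ ≥ 3, and the coloring below uses 3 colors, so χ(G) = 3.
A valid 3-coloring: color 1: [2, 5, 14, 21, 23, 27]; color 2: [1, 7, 12, 13, 24, 26]; color 3: [10, 19].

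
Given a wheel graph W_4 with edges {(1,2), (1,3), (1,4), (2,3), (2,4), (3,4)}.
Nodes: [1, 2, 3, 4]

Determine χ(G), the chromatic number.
χ(G) = 4

Clique number ω(G) = 4 (lower bound: χ ≥ ω).
The clique on [1, 2, 3, 4] has size 4, forcing χ ≥ 4, and the coloring below uses 4 colors, so χ(G) = 4.
A valid 4-coloring: color 1: [1]; color 2: [2]; color 3: [3]; color 4: [4].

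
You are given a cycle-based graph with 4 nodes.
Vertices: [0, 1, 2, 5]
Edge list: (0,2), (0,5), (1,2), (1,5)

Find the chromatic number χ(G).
Clique number ω(G) = 2 (lower bound: χ ≥ ω).
The graph is bipartite (no odd cycle), so 2 colors suffice: χ(G) = 2.
A valid 2-coloring: color 1: [0, 1]; color 2: [2, 5].

χ(G) = 2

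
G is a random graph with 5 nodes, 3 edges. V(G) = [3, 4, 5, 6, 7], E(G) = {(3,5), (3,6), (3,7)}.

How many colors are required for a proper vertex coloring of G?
Clique number ω(G) = 2 (lower bound: χ ≥ ω).
The graph is bipartite (no odd cycle), so 2 colors suffice: χ(G) = 2.
A valid 2-coloring: color 1: [3, 4]; color 2: [5, 6, 7].

χ(G) = 2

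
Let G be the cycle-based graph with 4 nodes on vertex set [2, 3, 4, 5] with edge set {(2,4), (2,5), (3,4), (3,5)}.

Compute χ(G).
χ(G) = 2

Clique number ω(G) = 2 (lower bound: χ ≥ ω).
The graph is bipartite (no odd cycle), so 2 colors suffice: χ(G) = 2.
A valid 2-coloring: color 1: [4, 5]; color 2: [2, 3].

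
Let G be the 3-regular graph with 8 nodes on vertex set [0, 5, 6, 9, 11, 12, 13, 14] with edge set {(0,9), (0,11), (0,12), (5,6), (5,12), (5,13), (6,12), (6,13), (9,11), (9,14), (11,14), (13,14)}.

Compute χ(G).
Clique number ω(G) = 3 (lower bound: χ ≥ ω).
The clique on [0, 9, 11] has size 3, forcing χ ≥ 3, and the coloring below uses 3 colors, so χ(G) = 3.
A valid 3-coloring: color 1: [0, 5, 14]; color 2: [11, 12, 13]; color 3: [6, 9].

χ(G) = 3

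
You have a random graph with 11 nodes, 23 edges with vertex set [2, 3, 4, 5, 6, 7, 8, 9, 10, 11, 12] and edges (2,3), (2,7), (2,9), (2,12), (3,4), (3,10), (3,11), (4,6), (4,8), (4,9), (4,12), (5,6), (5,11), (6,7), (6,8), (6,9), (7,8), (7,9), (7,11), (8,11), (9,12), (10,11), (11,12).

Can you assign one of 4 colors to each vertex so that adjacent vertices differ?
A valid 4-coloring: color 1: [2, 6, 11]; color 2: [4, 5, 7, 10]; color 3: [3, 8, 12]; color 4: [9].
(χ(G) = 4 ≤ 4.)

Yes, G is 4-colorable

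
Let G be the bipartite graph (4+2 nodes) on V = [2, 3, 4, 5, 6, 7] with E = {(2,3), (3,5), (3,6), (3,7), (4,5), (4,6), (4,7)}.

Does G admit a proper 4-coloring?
Yes, G is 4-colorable

A valid 4-coloring: color 1: [3, 4]; color 2: [2, 5, 6, 7].
(χ(G) = 2 ≤ 4.)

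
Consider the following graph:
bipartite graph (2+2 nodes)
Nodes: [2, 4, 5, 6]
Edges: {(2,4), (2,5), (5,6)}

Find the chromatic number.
χ(G) = 2

Clique number ω(G) = 2 (lower bound: χ ≥ ω).
The graph is bipartite (no odd cycle), so 2 colors suffice: χ(G) = 2.
A valid 2-coloring: color 1: [4, 5]; color 2: [2, 6].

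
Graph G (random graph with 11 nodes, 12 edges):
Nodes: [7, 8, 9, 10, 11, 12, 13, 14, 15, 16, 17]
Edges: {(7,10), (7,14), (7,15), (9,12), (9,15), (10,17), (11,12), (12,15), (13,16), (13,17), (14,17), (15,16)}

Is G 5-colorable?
Yes, G is 5-colorable

A valid 5-coloring: color 1: [8, 10, 11, 13, 14, 15]; color 2: [7, 12, 16, 17]; color 3: [9].
(χ(G) = 3 ≤ 5.)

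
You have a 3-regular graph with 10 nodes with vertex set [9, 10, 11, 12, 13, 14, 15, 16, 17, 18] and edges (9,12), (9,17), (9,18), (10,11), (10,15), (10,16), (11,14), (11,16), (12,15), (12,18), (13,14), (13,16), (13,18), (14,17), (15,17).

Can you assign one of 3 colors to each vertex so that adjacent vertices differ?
A valid 3-coloring: color 1: [10, 12, 13, 17]; color 2: [9, 14, 15, 16]; color 3: [11, 18].
(χ(G) = 3 ≤ 3.)

Yes, G is 3-colorable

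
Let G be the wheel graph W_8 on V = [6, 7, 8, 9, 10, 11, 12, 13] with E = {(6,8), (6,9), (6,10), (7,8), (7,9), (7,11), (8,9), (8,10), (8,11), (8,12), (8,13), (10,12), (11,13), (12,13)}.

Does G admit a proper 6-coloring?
A valid 6-coloring: color 1: [8]; color 2: [6, 7, 12]; color 3: [9, 10, 11]; color 4: [13].
(χ(G) = 4 ≤ 6.)

Yes, G is 6-colorable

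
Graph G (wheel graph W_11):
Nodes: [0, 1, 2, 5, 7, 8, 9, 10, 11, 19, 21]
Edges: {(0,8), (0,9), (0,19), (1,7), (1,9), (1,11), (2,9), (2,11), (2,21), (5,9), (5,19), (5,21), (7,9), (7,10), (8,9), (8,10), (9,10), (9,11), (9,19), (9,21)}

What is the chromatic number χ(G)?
Clique number ω(G) = 3 (lower bound: χ ≥ ω).
The clique on [0, 8, 9] has size 3, forcing χ ≥ 3, and the coloring below uses 3 colors, so χ(G) = 3.
A valid 3-coloring: color 1: [9]; color 2: [0, 1, 2, 5, 10]; color 3: [7, 8, 11, 19, 21].

χ(G) = 3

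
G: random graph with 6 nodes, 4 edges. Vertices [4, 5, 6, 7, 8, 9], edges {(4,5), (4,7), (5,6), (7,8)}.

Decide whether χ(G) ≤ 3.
Yes, G is 3-colorable

A valid 3-coloring: color 1: [5, 7, 9]; color 2: [4, 6, 8].
(χ(G) = 2 ≤ 3.)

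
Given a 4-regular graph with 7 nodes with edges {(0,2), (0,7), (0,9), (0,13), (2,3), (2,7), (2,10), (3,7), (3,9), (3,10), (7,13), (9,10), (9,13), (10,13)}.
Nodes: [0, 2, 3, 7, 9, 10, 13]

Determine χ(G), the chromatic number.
Clique number ω(G) = 3 (lower bound: χ ≥ ω).
Suppose a proper 3-coloring c exists. The clique [0, 2, 7] takes 3 distinct colors; by symmetry let c(0) = 1, c(2) = 2, c(7) = 3.
- Vertex 3: neighbors [2, 7] already have colors [2, 3] ⇒ c(3) = 1.
- Vertex 10: neighbors [3, 2] already have colors [1, 2] ⇒ c(10) = 3.
- Vertex 9: neighbors [0, 10] already have colors [1, 3] ⇒ c(9) = 2.
- Vertex 13: neighbors [0, 9, 7] already have colors [1, 2, 3] — all 3 colors blocked. Contradiction.
The forced assignments end in a contradiction, so G has no proper 3-coloring (χ ≥ 4).
The coloring below uses 4 colors, so χ(G) = 4.
A valid 4-coloring: color 1: [0, 10]; color 2: [7, 9]; color 3: [3, 13]; color 4: [2].

χ(G) = 4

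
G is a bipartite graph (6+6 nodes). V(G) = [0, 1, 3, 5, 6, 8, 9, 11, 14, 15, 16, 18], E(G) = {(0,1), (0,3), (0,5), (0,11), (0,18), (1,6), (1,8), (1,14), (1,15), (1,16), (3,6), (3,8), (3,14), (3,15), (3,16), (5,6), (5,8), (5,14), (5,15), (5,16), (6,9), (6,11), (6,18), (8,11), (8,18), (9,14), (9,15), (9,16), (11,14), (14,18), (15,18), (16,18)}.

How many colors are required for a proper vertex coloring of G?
χ(G) = 2

Clique number ω(G) = 2 (lower bound: χ ≥ ω).
The graph is bipartite (no odd cycle), so 2 colors suffice: χ(G) = 2.
A valid 2-coloring: color 1: [0, 6, 8, 14, 15, 16]; color 2: [1, 3, 5, 9, 11, 18].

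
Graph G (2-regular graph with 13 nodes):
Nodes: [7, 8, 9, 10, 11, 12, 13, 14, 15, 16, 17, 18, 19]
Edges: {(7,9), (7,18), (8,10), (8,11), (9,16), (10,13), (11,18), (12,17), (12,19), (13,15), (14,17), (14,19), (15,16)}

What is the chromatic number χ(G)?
χ(G) = 3

Clique number ω(G) = 2 (lower bound: χ ≥ ω).
Odd cycle [9, 16, 15, 13, 10, 8, 11, 18, 7] needs 3 colors (χ ≥ 3).
The coloring below uses 3 colors, so χ(G) = 3.
A valid 3-coloring: color 1: [9, 10, 15, 17, 18, 19]; color 2: [7, 11, 12, 13, 14, 16]; color 3: [8].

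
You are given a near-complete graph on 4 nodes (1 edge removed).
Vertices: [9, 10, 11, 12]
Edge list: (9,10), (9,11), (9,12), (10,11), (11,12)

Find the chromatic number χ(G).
Clique number ω(G) = 3 (lower bound: χ ≥ ω).
The clique on [9, 10, 11] has size 3, forcing χ ≥ 3, and the coloring below uses 3 colors, so χ(G) = 3.
A valid 3-coloring: color 1: [11]; color 2: [9]; color 3: [10, 12].

χ(G) = 3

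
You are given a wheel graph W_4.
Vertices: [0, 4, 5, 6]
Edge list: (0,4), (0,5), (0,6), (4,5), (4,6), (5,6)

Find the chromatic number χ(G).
Clique number ω(G) = 4 (lower bound: χ ≥ ω).
The clique on [0, 4, 5, 6] has size 4, forcing χ ≥ 4, and the coloring below uses 4 colors, so χ(G) = 4.
A valid 4-coloring: color 1: [0]; color 2: [4]; color 3: [6]; color 4: [5].

χ(G) = 4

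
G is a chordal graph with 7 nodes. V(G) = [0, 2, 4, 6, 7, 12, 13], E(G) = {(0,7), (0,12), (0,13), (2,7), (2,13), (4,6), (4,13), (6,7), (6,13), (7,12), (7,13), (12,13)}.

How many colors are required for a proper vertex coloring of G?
χ(G) = 4

Clique number ω(G) = 4 (lower bound: χ ≥ ω).
The clique on [0, 7, 12, 13] has size 4, forcing χ ≥ 4, and the coloring below uses 4 colors, so χ(G) = 4.
A valid 4-coloring: color 1: [13]; color 2: [4, 7]; color 3: [0, 2, 6]; color 4: [12].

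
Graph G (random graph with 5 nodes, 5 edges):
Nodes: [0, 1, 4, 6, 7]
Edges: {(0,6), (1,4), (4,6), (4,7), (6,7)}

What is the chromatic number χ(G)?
Clique number ω(G) = 3 (lower bound: χ ≥ ω).
The clique on [4, 6, 7] has size 3, forcing χ ≥ 3, and the coloring below uses 3 colors, so χ(G) = 3.
A valid 3-coloring: color 1: [1, 6]; color 2: [0, 4]; color 3: [7].

χ(G) = 3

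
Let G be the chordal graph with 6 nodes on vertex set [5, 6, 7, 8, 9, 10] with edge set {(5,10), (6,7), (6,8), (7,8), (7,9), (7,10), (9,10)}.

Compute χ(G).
Clique number ω(G) = 3 (lower bound: χ ≥ ω).
The clique on [6, 7, 8] has size 3, forcing χ ≥ 3, and the coloring below uses 3 colors, so χ(G) = 3.
A valid 3-coloring: color 1: [5, 7]; color 2: [6, 10]; color 3: [8, 9].

χ(G) = 3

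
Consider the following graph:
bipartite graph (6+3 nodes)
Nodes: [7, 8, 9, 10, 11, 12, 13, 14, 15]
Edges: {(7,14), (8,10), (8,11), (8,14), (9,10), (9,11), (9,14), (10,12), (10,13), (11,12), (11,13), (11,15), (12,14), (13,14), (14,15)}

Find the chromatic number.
Clique number ω(G) = 2 (lower bound: χ ≥ ω).
The graph is bipartite (no odd cycle), so 2 colors suffice: χ(G) = 2.
A valid 2-coloring: color 1: [10, 11, 14]; color 2: [7, 8, 9, 12, 13, 15].

χ(G) = 2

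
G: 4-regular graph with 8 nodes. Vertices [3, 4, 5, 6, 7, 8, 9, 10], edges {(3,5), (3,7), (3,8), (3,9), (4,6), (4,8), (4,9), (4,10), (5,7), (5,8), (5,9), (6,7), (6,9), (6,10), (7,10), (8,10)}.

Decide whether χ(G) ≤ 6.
Yes, G is 6-colorable

A valid 6-coloring: color 1: [7, 8, 9]; color 2: [3, 10]; color 3: [5, 6]; color 4: [4].
(χ(G) = 4 ≤ 6.)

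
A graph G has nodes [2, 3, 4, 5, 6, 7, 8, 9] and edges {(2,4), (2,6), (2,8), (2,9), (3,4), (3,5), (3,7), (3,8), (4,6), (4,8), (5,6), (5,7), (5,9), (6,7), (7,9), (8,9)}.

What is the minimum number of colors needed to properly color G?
Clique number ω(G) = 3 (lower bound: χ ≥ ω).
Suppose a proper 3-coloring c exists. The clique [2, 4, 6] takes 3 distinct colors; by symmetry let c(2) = 1, c(4) = 2, c(6) = 3.
- Vertex 8: neighbors [2, 4] already have colors [1, 2] ⇒ c(8) = 3.
- Vertex 3: neighbors [4, 8] already have colors [2, 3] ⇒ c(3) = 1.
- Vertex 5: neighbors [3, 6] already have colors [1, 3] ⇒ c(5) = 2.
- Vertex 7: neighbors [3, 5, 6] already have colors [1, 2, 3] — all 3 colors blocked. Contradiction.
The forced assignments end in a contradiction, so G has no proper 3-coloring (χ ≥ 4).
The coloring below uses 4 colors, so χ(G) = 4.
A valid 4-coloring: color 1: [2, 5]; color 2: [3, 6, 9]; color 3: [7, 8]; color 4: [4].

χ(G) = 4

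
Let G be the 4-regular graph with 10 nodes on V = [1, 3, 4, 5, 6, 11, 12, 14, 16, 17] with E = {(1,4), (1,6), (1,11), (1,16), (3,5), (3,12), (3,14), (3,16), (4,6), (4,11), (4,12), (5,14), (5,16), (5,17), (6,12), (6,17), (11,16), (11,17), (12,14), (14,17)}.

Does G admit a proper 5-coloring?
Yes, G is 5-colorable

A valid 5-coloring: color 1: [3, 6, 11]; color 2: [1, 12, 17]; color 3: [4, 14, 16]; color 4: [5].
(χ(G) = 4 ≤ 5.)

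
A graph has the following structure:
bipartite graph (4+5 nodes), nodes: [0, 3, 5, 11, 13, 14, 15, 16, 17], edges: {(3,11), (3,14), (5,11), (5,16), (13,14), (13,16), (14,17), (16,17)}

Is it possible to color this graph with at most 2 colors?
Yes, G is 2-colorable

A valid 2-coloring: color 1: [0, 11, 14, 15, 16]; color 2: [3, 5, 13, 17].
(χ(G) = 2 ≤ 2.)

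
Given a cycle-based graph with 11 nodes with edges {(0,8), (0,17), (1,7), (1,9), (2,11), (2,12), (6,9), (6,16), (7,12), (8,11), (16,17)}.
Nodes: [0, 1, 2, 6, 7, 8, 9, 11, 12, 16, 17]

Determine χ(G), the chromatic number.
χ(G) = 3

Clique number ω(G) = 2 (lower bound: χ ≥ ω).
Odd cycle [7, 1, 9, 6, 16, 17, 0, 8, 11, 2, 12] needs 3 colors (χ ≥ 3).
The coloring below uses 3 colors, so χ(G) = 3.
A valid 3-coloring: color 1: [0, 2, 7, 9, 16]; color 2: [1, 6, 8, 12, 17]; color 3: [11].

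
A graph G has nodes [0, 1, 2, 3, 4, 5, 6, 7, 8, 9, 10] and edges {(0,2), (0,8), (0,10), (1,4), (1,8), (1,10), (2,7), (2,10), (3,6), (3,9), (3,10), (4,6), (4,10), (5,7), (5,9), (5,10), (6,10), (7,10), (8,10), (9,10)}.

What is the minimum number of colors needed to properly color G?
Clique number ω(G) = 3 (lower bound: χ ≥ ω).
The clique on [0, 8, 10] has size 3, forcing χ ≥ 3, and the coloring below uses 3 colors, so χ(G) = 3.
A valid 3-coloring: color 1: [10]; color 2: [0, 1, 6, 7, 9]; color 3: [2, 3, 4, 5, 8].

χ(G) = 3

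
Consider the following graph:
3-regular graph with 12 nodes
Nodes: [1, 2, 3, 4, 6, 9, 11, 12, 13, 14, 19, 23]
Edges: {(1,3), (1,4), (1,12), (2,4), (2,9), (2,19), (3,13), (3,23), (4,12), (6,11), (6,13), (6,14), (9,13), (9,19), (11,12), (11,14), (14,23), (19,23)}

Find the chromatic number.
Clique number ω(G) = 3 (lower bound: χ ≥ ω).
The clique on [1, 4, 12] has size 3, forcing χ ≥ 3, and the coloring below uses 3 colors, so χ(G) = 3.
A valid 3-coloring: color 1: [2, 3, 12, 14]; color 2: [1, 11, 13, 19]; color 3: [4, 6, 9, 23].

χ(G) = 3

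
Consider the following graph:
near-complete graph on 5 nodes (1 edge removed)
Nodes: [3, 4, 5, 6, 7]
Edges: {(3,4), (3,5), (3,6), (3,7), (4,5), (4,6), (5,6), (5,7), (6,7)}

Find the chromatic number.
Clique number ω(G) = 4 (lower bound: χ ≥ ω).
The clique on [3, 4, 5, 6] has size 4, forcing χ ≥ 4, and the coloring below uses 4 colors, so χ(G) = 4.
A valid 4-coloring: color 1: [6]; color 2: [3]; color 3: [5]; color 4: [4, 7].

χ(G) = 4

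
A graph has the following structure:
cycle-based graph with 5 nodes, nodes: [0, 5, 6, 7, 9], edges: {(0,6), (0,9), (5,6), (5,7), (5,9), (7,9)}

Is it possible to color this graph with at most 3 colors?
A valid 3-coloring: color 1: [6, 9]; color 2: [0, 5]; color 3: [7].
(χ(G) = 3 ≤ 3.)

Yes, G is 3-colorable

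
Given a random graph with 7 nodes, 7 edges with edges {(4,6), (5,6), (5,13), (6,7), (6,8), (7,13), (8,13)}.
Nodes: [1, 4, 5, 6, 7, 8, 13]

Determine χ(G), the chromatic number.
Clique number ω(G) = 2 (lower bound: χ ≥ ω).
The graph is bipartite (no odd cycle), so 2 colors suffice: χ(G) = 2.
A valid 2-coloring: color 1: [1, 6, 13]; color 2: [4, 5, 7, 8].

χ(G) = 2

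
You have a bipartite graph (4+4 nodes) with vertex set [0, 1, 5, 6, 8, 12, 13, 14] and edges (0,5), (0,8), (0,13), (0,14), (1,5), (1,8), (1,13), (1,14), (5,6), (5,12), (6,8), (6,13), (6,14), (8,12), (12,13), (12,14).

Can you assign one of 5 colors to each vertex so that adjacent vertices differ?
Yes, G is 5-colorable

A valid 5-coloring: color 1: [0, 1, 6, 12]; color 2: [5, 8, 13, 14].
(χ(G) = 2 ≤ 5.)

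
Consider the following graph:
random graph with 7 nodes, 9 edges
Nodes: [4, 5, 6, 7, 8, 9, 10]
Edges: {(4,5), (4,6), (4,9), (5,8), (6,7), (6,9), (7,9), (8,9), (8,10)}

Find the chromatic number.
χ(G) = 3

Clique number ω(G) = 3 (lower bound: χ ≥ ω).
The clique on [4, 6, 9] has size 3, forcing χ ≥ 3, and the coloring below uses 3 colors, so χ(G) = 3.
A valid 3-coloring: color 1: [5, 9, 10]; color 2: [6, 8]; color 3: [4, 7].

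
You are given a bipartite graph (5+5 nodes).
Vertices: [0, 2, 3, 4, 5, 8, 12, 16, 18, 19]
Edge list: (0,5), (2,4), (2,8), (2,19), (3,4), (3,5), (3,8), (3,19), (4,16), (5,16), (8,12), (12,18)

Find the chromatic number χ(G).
Clique number ω(G) = 2 (lower bound: χ ≥ ω).
The graph is bipartite (no odd cycle), so 2 colors suffice: χ(G) = 2.
A valid 2-coloring: color 1: [0, 2, 3, 12, 16]; color 2: [4, 5, 8, 18, 19].

χ(G) = 2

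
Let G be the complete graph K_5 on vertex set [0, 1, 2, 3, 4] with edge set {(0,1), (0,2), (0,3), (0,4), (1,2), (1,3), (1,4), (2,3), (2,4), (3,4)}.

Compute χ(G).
χ(G) = 5

Clique number ω(G) = 5 (lower bound: χ ≥ ω).
The clique on [0, 1, 2, 3, 4] has size 5, forcing χ ≥ 5, and the coloring below uses 5 colors, so χ(G) = 5.
A valid 5-coloring: color 1: [0]; color 2: [2]; color 3: [3]; color 4: [1]; color 5: [4].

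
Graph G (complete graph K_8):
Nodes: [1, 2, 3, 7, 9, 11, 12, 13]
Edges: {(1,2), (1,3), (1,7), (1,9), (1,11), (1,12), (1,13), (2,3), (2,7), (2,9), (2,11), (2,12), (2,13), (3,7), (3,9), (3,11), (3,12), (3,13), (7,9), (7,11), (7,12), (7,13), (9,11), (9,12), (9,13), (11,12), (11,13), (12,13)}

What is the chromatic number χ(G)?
χ(G) = 8

Clique number ω(G) = 8 (lower bound: χ ≥ ω).
The clique on [1, 2, 3, 7, 9, 11, 12, 13] has size 8, forcing χ ≥ 8, and the coloring below uses 8 colors, so χ(G) = 8.
A valid 8-coloring: color 1: [9]; color 2: [13]; color 3: [12]; color 4: [3]; color 5: [1]; color 6: [2]; color 7: [11]; color 8: [7].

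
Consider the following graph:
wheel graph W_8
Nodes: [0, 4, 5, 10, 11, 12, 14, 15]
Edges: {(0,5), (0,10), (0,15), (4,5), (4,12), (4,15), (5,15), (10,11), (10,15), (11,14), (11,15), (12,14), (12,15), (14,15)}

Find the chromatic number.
Clique number ω(G) = 3 (lower bound: χ ≥ ω).
Odd cycle [14, 12, 4, 5, 0, 10, 11] needs 3 colors (χ ≥ 3).
Vertex 15 is adjacent to every vertex of [0, 4, 5, 10, 11, 12, 14], which already need 3 colors among themselves, so 15 needs a new color (χ ≥ 4).
The coloring below uses 4 colors, so χ(G) = 4.
A valid 4-coloring: color 1: [15]; color 2: [4, 10, 14]; color 3: [5, 11, 12]; color 4: [0].

χ(G) = 4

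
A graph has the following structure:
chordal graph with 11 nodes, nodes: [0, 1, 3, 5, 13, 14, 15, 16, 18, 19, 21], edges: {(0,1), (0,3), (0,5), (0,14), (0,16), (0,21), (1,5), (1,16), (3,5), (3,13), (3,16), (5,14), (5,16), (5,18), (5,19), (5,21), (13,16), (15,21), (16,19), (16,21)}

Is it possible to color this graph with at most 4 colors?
Yes, G is 4-colorable

A valid 4-coloring: color 1: [5, 13, 15]; color 2: [14, 16, 18]; color 3: [0, 19]; color 4: [1, 3, 21].
(χ(G) = 4 ≤ 4.)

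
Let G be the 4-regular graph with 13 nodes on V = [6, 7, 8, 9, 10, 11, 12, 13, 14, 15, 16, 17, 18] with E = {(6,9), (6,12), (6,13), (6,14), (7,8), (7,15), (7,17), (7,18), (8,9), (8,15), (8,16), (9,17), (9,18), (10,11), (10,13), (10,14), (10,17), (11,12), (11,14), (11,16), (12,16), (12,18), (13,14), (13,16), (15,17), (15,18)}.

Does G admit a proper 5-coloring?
A valid 5-coloring: color 1: [9, 10, 12, 15]; color 2: [8, 11, 13, 17, 18]; color 3: [7, 14, 16]; color 4: [6].
(χ(G) = 3 ≤ 5.)

Yes, G is 5-colorable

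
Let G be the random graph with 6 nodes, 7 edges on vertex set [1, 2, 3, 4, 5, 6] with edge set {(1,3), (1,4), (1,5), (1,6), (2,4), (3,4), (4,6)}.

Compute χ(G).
Clique number ω(G) = 3 (lower bound: χ ≥ ω).
The clique on [1, 3, 4] has size 3, forcing χ ≥ 3, and the coloring below uses 3 colors, so χ(G) = 3.
A valid 3-coloring: color 1: [1, 2]; color 2: [4, 5]; color 3: [3, 6].

χ(G) = 3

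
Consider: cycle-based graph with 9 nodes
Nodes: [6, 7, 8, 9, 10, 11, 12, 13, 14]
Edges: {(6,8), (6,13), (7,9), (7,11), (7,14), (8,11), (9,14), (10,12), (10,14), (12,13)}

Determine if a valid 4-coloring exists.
A valid 4-coloring: color 1: [7, 8, 10, 13]; color 2: [6, 11, 12, 14]; color 3: [9].
(χ(G) = 3 ≤ 4.)

Yes, G is 4-colorable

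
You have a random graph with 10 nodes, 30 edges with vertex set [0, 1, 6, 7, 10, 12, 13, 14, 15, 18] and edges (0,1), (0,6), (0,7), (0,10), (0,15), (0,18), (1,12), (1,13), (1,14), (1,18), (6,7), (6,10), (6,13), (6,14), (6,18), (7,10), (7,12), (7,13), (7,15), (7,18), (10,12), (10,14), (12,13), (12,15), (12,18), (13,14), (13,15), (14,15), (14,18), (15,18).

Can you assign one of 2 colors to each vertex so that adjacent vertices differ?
The clique on vertices [0, 6, 7, 10] has size 4 > 2, so it alone needs 4 colors.

No, G is not 2-colorable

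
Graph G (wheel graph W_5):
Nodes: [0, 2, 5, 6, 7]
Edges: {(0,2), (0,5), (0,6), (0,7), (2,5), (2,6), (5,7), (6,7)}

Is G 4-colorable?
A valid 4-coloring: color 1: [0]; color 2: [2, 7]; color 3: [5, 6].
(χ(G) = 3 ≤ 4.)

Yes, G is 4-colorable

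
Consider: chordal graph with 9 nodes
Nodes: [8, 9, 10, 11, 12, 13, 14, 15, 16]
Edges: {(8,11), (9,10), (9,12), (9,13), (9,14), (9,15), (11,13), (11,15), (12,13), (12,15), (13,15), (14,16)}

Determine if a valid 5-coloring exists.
Yes, G is 5-colorable

A valid 5-coloring: color 1: [9, 11, 16]; color 2: [8, 10, 14, 15]; color 3: [13]; color 4: [12].
(χ(G) = 4 ≤ 5.)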